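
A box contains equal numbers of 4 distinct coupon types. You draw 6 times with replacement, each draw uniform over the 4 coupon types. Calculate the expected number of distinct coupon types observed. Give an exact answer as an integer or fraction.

Let Xⱼ=1 if type j appears at least once. P(Xⱼ=1) = 1 − ((4−1)/4)^6 = 3367/4096.
E[#distinct] = 4·3367/4096 = 3367/1024.

3367/1024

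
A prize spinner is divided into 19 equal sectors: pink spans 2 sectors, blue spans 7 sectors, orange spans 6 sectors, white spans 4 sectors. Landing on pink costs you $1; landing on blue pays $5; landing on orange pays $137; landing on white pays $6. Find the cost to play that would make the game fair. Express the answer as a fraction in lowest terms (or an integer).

E[payout] = (2/19)·(-1) + (7/19)·5 + (6/19)·137 + (4/19)·6 = 879/19
Fair fee = E[payout] = 879/19

879/19 dollars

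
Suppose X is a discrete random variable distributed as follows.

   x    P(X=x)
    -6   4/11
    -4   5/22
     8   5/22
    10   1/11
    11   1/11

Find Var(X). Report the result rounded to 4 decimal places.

E[X] = (4/11)·(-6) + (5/22)·(-4) + (5/22)·8 + (1/11)·10 + (1/11)·11 = 7/11
E[X²] = (4/11)·36 + (5/22)·16 + (5/22)·64 + (1/11)·100 + (1/11)·121 = 565/11
Var(X) = 565/11 − (7/11)² = 6166/121 ≈ 50.9587

50.9587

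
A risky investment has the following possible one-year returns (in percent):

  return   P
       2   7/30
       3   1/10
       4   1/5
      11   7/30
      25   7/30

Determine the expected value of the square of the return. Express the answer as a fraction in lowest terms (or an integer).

E[X²] = (7/30)·4 + (1/10)·9 + (1/5)·16 + (7/30)·121 + (7/30)·625
     = 1791/10

1791/10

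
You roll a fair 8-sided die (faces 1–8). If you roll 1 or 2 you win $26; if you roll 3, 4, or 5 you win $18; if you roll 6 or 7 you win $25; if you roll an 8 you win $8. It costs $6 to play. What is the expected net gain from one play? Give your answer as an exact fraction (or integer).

29/2 dollars

E[payout] = (1/8)·8 + (3/8)·18 + (1/4)·25 + (1/4)·26 = 41/2
Expected profit = 41/2 − 6 = 29/2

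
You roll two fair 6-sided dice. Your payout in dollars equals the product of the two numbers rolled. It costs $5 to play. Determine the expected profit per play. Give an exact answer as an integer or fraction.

Distribution of the product of the two numbers rolled: 1 w.p. 1/36, 2 w.p. 1/18, 3 w.p. 1/18, 4 w.p. 1/12, 5 w.p. 1/18, 6 w.p. 1/9, …
E[payout] = (1/36)·1 + (1/18)·2 + (1/18)·3 + (1/12)·4 + (1/18)·5 + (1/9)·6 + (1/18)·8 + (1/36)·9 + (1/18)·10 + (1/9)·12 + (1/18)·15 + (1/36)·16 + (1/18)·18 + (1/18)·20 + (1/18)·24 + (1/36)·25 + (1/18)·30 + (1/36)·36 = 49/4
Expected profit = 49/4 − 5 = 29/4

29/4 dollars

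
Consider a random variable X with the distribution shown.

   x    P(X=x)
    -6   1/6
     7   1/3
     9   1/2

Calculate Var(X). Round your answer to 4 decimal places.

28.8056

E[X] = (1/6)·(-6) + (1/3)·7 + (1/2)·9 = 35/6
E[X²] = (1/6)·36 + (1/3)·49 + (1/2)·81 = 377/6
Var(X) = 377/6 − (35/6)² = 1037/36 ≈ 28.8056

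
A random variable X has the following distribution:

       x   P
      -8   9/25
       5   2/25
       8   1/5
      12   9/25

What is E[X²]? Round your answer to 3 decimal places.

89.680

E[X²] = (9/25)·64 + (2/25)·25 + (1/5)·64 + (9/25)·144
     = 2242/25 ≈ 89.680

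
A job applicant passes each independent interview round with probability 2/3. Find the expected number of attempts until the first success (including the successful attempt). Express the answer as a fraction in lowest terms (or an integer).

3/2

For a geometric distribution, E[trials] = 1/p = 1/(2/3) = 3/2.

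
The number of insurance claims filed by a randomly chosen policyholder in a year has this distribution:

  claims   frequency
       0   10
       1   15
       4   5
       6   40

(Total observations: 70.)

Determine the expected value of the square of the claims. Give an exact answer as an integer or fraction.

307/14

Total = 70, so P(claims=0) = 10/70, etc.
E[X²] = (1/7)·0 + (3/14)·1 + (1/14)·16 + (4/7)·36
     = 307/14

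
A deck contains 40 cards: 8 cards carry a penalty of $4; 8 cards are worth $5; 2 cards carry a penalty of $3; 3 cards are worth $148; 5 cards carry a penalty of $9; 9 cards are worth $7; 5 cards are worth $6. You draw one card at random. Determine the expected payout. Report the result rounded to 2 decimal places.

E[payout] = (8/40)·(-4) + (8/40)·5 + (2/40)·(-3) + (3/40)·148 + (5/40)·(-9) + (9/40)·7 + (5/40)·6 = 247/20
≈ $12.35

$12.35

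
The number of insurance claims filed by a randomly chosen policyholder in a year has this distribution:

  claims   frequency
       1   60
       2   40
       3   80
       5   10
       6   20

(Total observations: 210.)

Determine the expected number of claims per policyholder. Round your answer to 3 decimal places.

2.619

Total = 210, so P(claims=1) = 60/210, etc.
E[X] = (2/7)·1 + (4/21)·2 + (8/21)·3 + (1/21)·5 + (2/21)·6
     = 55/21 ≈ 2.619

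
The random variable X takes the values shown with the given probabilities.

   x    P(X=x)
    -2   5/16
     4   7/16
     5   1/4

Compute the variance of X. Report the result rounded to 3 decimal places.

8.859

E[X] = (5/16)·(-2) + (7/16)·4 + (1/4)·5 = 19/8
E[X²] = (5/16)·4 + (7/16)·16 + (1/4)·25 = 29/2
Var(X) = 29/2 − (19/8)² = 567/64 ≈ 8.859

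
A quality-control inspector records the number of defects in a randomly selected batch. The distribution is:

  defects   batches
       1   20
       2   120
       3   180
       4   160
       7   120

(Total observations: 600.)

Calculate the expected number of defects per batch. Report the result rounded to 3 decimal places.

3.800

Total = 600, so P(defects=1) = 20/600, etc.
E[X] = (1/30)·1 + (1/5)·2 + (3/10)·3 + (4/15)·4 + (1/5)·7
     = 19/5 ≈ 3.800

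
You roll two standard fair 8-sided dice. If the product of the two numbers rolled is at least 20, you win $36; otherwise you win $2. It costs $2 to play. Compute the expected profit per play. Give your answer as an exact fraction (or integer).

119/8 dollars

E[payout] = (9/16)·2 + (7/16)·36 = 135/8
Expected profit = 135/8 − 2 = 119/8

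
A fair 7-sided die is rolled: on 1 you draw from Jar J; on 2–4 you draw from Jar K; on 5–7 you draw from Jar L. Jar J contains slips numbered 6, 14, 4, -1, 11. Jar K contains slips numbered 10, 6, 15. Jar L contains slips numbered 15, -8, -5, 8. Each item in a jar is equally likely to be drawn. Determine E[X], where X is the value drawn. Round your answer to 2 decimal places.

6.47

E[X | Jar J] = (6 + 14 + 4 − 1 + 11)/5 = 34/5
E[X | Jar K] = (10 + 6 + 15)/3 = 31/3
E[X | Jar L] = (15 − 8 − 5 + 8)/4 = 5/2
E[X] = (1/7)·34/5 + (3/7)·31/3 + (3/7)·5/2 = 453/70 ≈ 6.47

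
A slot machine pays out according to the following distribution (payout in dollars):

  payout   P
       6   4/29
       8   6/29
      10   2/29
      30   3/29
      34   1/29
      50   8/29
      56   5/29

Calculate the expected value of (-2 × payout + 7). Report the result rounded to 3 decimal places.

E[-2x+7] = (4/29)·(-5) + (6/29)·(-9) + (2/29)·(-13) + (3/29)·(-53) + (1/29)·(-61) + (8/29)·(-93) + (5/29)·(-105)
     = -1589/29 ≈ -54.793

-54.793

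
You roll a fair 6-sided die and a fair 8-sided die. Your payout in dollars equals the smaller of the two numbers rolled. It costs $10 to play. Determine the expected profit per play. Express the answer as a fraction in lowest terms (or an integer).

Distribution of the smaller of the two numbers rolled: 1 w.p. 13/48, 2 w.p. 11/48, 3 w.p. 3/16, 4 w.p. 7/48, 5 w.p. 5/48, 6 w.p. 1/16
E[payout] = (13/48)·1 + (11/48)·2 + (3/16)·3 + (7/48)·4 + (5/48)·5 + (1/16)·6 = 133/48
Expected profit = 133/48 − 10 = -347/48

-347/48 dollars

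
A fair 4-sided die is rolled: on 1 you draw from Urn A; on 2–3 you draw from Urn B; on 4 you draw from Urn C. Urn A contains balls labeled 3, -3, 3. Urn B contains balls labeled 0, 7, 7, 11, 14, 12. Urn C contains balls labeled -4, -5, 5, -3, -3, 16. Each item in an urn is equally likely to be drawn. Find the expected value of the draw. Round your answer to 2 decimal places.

4.75

E[X | Urn A] = (3 − 3 + 3)/3 = 1
E[X | Urn B] = (0 + 7 + 7 + 11 + 14 + 12)/6 = 17/2
E[X | Urn C] = (-4 − 5 + 5 − 3 − 3 + 16)/6 = 1
E[X] = (1/4)·1 + (1/2)·17/2 + (1/4)·1 = 19/4 ≈ 4.75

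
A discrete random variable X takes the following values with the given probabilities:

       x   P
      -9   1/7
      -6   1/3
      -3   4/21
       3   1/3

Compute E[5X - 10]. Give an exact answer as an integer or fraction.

-170/7

E[5x-10] = (1/7)·(-55) + (1/3)·(-40) + (4/21)·(-25) + (1/3)·5
     = -170/7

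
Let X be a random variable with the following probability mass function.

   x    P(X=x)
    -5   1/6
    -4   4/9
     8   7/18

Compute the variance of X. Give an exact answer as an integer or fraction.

E[X] = (1/6)·(-5) + (4/9)·(-4) + (7/18)·8 = 1/2
E[X²] = (1/6)·25 + (4/9)·16 + (7/18)·64 = 217/6
Var(X) = 217/6 − (1/2)² = 431/12

431/12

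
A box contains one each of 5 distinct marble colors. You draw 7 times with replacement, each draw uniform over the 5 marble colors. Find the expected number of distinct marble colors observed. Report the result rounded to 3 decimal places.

3.951

Let Xⱼ=1 if type j appears at least once. P(Xⱼ=1) = 1 − ((5−1)/5)^7 = 61741/78125.
E[#distinct] = 5·61741/78125 = 61741/15625.
≈ 3.951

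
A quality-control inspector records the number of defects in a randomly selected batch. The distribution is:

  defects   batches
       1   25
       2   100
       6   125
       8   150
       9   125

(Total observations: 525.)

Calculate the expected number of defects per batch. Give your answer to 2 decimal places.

Total = 525, so P(defects=1) = 25/525, etc.
E[X] = (1/21)·1 + (4/21)·2 + (5/21)·6 + (2/7)·8 + (5/21)·9
     = 44/7 ≈ 6.29

6.29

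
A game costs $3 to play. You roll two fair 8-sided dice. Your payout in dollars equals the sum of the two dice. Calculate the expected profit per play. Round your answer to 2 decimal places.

$6.00

Distribution of the sum of the two dice: 2 w.p. 1/64, 3 w.p. 1/32, 4 w.p. 3/64, 5 w.p. 1/16, 6 w.p. 5/64, 7 w.p. 3/32, …
E[payout] = (1/64)·2 + (1/32)·3 + (3/64)·4 + (1/16)·5 + (5/64)·6 + (3/32)·7 + (7/64)·8 + (1/8)·9 + (7/64)·10 + (3/32)·11 + (5/64)·12 + (1/16)·13 + (3/64)·14 + (1/32)·15 + (1/64)·16 = 9
Expected profit = 9 − 3 = 6 ≈ $6.00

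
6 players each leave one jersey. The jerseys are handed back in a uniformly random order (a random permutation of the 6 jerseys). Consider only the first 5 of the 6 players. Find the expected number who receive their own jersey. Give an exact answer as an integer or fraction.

5/6

Let Xᵢ = 1 if person i gets their own jersey. For each i, P(Xᵢ=1) = 1/6.
By linearity of expectation, E[X₁+…+X_5] = 5·(1/6) = 5/6.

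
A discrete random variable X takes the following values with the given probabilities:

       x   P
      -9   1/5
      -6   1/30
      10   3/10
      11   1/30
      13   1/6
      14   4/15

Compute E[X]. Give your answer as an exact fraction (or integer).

E[X] = (1/5)·(-9) + (1/30)·(-6) + (3/10)·10 + (1/30)·11 + (1/6)·13 + (4/15)·14
     = 109/15

109/15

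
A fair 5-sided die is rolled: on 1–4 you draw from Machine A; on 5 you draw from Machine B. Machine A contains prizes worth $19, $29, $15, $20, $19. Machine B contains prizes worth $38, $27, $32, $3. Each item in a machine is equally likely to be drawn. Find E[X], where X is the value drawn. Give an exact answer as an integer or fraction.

E[X | Machine A] = (19 + 29 + 15 + 20 + 19)/5 = 102/5
E[X | Machine B] = (38 + 27 + 32 + 3)/4 = 25
E[X] = (4/5)·102/5 + (1/5)·25 = 533/25

533/25 dollars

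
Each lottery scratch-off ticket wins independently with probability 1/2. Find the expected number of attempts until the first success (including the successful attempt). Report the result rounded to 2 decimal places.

For a geometric distribution, E[trials] = 1/p = 1/(1/2) = 2.
≈ 2.00

2.00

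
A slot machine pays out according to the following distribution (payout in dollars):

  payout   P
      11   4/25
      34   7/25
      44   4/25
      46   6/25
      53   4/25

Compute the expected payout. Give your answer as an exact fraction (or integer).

E[X] = (4/25)·11 + (7/25)·34 + (4/25)·44 + (6/25)·46 + (4/25)·53
     = 946/25

946/25 dollars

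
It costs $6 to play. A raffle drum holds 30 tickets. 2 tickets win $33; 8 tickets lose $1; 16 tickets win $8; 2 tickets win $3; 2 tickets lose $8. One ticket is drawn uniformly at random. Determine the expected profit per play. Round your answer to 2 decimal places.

E[payout] = (2/30)·33 + (8/30)·(-1) + (16/30)·8 + (2/30)·3 + (2/30)·(-8) = 88/15
Expected profit = 88/15 − 6 = -2/15 ≈ -$0.13

-$0.13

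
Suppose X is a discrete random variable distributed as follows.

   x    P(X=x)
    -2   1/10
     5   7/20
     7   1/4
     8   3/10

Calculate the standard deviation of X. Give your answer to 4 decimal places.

2.8478

E[X] = 57/10, E[X²] = 203/5
Var(X) = E[X²] − (E[X])² = 203/5 − 3249/100 = 811/100
SD(X) = √(811/100) ≈ 2.8478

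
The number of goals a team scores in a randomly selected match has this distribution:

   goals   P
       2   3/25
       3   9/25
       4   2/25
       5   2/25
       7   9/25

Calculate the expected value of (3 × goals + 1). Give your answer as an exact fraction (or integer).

E[3x+1] = (3/25)·7 + (9/25)·10 + (2/25)·13 + (2/25)·16 + (9/25)·22
     = 367/25

367/25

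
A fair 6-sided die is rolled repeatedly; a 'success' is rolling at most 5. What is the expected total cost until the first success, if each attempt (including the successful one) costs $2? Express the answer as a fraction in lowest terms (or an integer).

E[#attempts] = 1/p = 6/5; E[cost] = 2·6/5 = 12/5.

12/5 dollars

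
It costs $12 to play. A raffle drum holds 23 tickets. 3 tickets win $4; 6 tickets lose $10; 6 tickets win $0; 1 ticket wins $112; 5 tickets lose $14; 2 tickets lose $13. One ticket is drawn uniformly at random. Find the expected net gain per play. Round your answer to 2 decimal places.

-$13.39

E[payout] = (3/23)·4 + (6/23)·(-10) + (6/23)·0 + (1/23)·112 + (5/23)·(-14) + (2/23)·(-13) = -32/23
Expected profit = -32/23 − 12 = -308/23 ≈ -$13.39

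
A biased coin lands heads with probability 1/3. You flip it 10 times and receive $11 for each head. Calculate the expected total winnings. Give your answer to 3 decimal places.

$36.667

E[#heads] = 10·1/3 = 10/3 (linearity over flips).
E[winnings] = 11·10/3 = 110/3.
≈ 36.667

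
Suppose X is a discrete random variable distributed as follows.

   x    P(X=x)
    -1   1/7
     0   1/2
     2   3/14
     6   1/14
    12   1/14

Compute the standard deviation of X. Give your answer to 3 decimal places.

E[X] = 11/7, E[X²] = 97/7
Var(X) = E[X²] − (E[X])² = 97/7 − 121/49 = 558/49
SD(X) = √(558/49) ≈ 3.375

3.375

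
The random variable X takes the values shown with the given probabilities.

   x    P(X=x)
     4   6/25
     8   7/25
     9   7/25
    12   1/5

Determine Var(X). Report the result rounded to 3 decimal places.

7.306

E[X] = (6/25)·4 + (7/25)·8 + (7/25)·9 + (1/5)·12 = 203/25
E[X²] = (6/25)·16 + (7/25)·64 + (7/25)·81 + (1/5)·144 = 1831/25
Var(X) = 1831/25 − (203/25)² = 4566/625 ≈ 7.306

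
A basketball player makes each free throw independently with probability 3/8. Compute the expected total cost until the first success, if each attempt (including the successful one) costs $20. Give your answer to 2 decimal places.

E[#attempts] = 1/p = 8/3; E[cost] = 20·8/3 = 160/3.
≈ 53.33

$53.33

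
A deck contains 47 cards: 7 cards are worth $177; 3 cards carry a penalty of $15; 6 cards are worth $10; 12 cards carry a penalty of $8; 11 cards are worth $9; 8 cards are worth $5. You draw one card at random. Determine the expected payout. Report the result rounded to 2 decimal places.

$27.60

E[payout] = (7/47)·177 + (3/47)·(-15) + (6/47)·10 + (12/47)·(-8) + (11/47)·9 + (8/47)·5 = 1297/47
≈ $27.60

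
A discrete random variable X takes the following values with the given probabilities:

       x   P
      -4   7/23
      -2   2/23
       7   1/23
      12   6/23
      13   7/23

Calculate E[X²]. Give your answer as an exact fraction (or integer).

E[X²] = (7/23)·16 + (2/23)·4 + (1/23)·49 + (6/23)·144 + (7/23)·169
     = 2216/23

2216/23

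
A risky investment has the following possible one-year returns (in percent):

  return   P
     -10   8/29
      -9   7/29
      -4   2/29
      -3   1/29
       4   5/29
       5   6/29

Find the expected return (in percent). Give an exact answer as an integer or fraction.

E[X] = (8/29)·(-10) + (7/29)·(-9) + (2/29)·(-4) + (1/29)·(-3) + (5/29)·4 + (6/29)·5
     = -104/29

-104/29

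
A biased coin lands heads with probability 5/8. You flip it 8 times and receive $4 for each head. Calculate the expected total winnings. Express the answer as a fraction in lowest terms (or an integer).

E[#heads] = 8·5/8 = 5 (linearity over flips).
E[winnings] = 4·5 = 20.

$20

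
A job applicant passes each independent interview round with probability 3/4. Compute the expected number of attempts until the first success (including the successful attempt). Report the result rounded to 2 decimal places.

For a geometric distribution, E[trials] = 1/p = 1/(3/4) = 4/3.
≈ 1.33

1.33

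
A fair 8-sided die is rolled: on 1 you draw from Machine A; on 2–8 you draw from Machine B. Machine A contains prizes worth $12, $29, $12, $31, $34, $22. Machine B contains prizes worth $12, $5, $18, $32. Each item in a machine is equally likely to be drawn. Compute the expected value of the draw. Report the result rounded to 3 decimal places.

E[X | Machine A] = (12 + 29 + 12 + 31 + 34 + 22)/6 = 70/3
E[X | Machine B] = (12 + 5 + 18 + 32)/4 = 67/4
E[X] = (1/8)·70/3 + (7/8)·67/4 = 1687/96 ≈ 17.573

$17.573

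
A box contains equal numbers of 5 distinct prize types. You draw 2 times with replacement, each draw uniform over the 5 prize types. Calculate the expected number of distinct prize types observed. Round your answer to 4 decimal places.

1.8000

Let Xⱼ=1 if type j appears at least once. P(Xⱼ=1) = 1 − ((5−1)/5)^2 = 9/25.
E[#distinct] = 5·9/25 = 9/5.
≈ 1.8000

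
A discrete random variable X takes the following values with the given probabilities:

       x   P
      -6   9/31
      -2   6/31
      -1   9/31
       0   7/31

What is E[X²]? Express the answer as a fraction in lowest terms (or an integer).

357/31

E[X²] = (9/31)·36 + (6/31)·4 + (9/31)·1 + (7/31)·0
     = 357/31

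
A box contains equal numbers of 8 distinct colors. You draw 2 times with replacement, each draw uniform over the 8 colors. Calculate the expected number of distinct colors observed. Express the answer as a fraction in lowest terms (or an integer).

15/8

Let Xⱼ=1 if type j appears at least once. P(Xⱼ=1) = 1 − ((8−1)/8)^2 = 15/64.
E[#distinct] = 8·15/64 = 15/8.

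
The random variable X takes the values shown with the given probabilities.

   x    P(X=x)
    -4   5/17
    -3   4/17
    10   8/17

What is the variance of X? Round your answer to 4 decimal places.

E[X] = (5/17)·(-4) + (4/17)·(-3) + (8/17)·10 = 48/17
E[X²] = (5/17)·16 + (4/17)·9 + (8/17)·100 = 916/17
Var(X) = 916/17 − (48/17)² = 13268/289 ≈ 45.9100

45.9100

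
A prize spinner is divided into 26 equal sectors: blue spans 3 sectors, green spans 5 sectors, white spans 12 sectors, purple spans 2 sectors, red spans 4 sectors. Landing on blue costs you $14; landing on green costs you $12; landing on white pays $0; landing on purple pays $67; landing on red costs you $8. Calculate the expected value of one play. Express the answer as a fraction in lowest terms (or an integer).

$0

E[payout] = (3/26)·(-14) + (5/26)·(-12) + (12/26)·0 + (2/26)·67 + (4/26)·(-8) = 0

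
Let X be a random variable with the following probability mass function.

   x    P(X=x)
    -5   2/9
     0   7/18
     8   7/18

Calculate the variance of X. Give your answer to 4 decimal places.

E[X] = (2/9)·(-5) + (7/18)·0 + (7/18)·8 = 2
E[X²] = (2/9)·25 + (7/18)·0 + (7/18)·64 = 274/9
Var(X) = 274/9 − (2)² = 238/9 ≈ 26.4444

26.4444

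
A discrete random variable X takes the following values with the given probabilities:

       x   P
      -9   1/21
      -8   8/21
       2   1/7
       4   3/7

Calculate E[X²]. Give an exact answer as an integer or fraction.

107/3

E[X²] = (1/21)·81 + (8/21)·64 + (1/7)·4 + (3/7)·16
     = 107/3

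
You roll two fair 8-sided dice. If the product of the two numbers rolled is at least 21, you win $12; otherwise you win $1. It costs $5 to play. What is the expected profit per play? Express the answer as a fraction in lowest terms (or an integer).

15/32 dollars

E[payout] = (19/32)·1 + (13/32)·12 = 175/32
Expected profit = 175/32 − 5 = 15/32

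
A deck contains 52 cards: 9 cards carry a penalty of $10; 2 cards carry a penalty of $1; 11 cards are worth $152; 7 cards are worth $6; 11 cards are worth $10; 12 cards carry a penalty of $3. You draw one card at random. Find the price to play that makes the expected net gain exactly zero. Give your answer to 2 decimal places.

$32.62

E[payout] = (9/52)·(-10) + (2/52)·(-1) + (11/52)·152 + (7/52)·6 + (11/52)·10 + (12/52)·(-3) = 424/13
Fair fee = E[payout] = 424/13 ≈ $32.62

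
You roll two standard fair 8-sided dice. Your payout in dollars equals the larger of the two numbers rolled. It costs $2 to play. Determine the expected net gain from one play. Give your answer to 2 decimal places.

Distribution of the larger of the two numbers rolled: 1 w.p. 1/64, 2 w.p. 3/64, 3 w.p. 5/64, 4 w.p. 7/64, 5 w.p. 9/64, 6 w.p. 11/64, …
E[payout] = (1/64)·1 + (3/64)·2 + (5/64)·3 + (7/64)·4 + (9/64)·5 + (11/64)·6 + (13/64)·7 + (15/64)·8 = 93/16
Expected profit = 93/16 − 2 = 61/16 ≈ $3.81

$3.81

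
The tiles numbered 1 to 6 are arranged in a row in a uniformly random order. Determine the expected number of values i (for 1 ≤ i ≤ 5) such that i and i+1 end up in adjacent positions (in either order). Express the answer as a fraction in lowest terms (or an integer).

5/3

For each i ∈ {1,…,5}, let Xᵢ = 1 if i and i+1 are adjacent. P(Xᵢ=1) = 2·(6−1)!/6! = 2/6.
By linearity, E[ΣXᵢ] = (5)·(2/6) = 5/3.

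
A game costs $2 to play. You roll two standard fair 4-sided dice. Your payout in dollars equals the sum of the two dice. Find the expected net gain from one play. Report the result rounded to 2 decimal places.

Distribution of the sum of the two dice: 2 w.p. 1/16, 3 w.p. 1/8, 4 w.p. 3/16, 5 w.p. 1/4, 6 w.p. 3/16, 7 w.p. 1/8, …
E[payout] = (1/16)·2 + (1/8)·3 + (3/16)·4 + (1/4)·5 + (3/16)·6 + (1/8)·7 + (1/16)·8 = 5
Expected profit = 5 − 2 = 3 ≈ $3.00

$3.00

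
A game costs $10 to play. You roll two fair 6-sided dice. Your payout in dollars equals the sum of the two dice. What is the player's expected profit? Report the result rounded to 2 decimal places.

-$3.00

Distribution of the sum of the two dice: 2 w.p. 1/36, 3 w.p. 1/18, 4 w.p. 1/12, 5 w.p. 1/9, 6 w.p. 5/36, 7 w.p. 1/6, …
E[payout] = (1/36)·2 + (1/18)·3 + (1/12)·4 + (1/9)·5 + (5/36)·6 + (1/6)·7 + (5/36)·8 + (1/9)·9 + (1/12)·10 + (1/18)·11 + (1/36)·12 = 7
Expected profit = 7 − 10 = -3 ≈ -$3.00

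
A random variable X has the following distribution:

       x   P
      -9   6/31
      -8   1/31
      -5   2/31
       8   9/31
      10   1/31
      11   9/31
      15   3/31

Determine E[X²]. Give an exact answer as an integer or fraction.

E[X²] = (6/31)·81 + (1/31)·64 + (2/31)·25 + (9/31)·64 + (1/31)·100 + (9/31)·121 + (3/31)·225
     = 3040/31

3040/31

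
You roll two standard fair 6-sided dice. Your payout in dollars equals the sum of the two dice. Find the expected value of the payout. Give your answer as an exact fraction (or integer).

Distribution of the sum of the two dice: 2 w.p. 1/36, 3 w.p. 1/18, 4 w.p. 1/12, 5 w.p. 1/9, 6 w.p. 5/36, 7 w.p. 1/6, …
E[payout] = (1/36)·2 + (1/18)·3 + (1/12)·4 + (1/9)·5 + (5/36)·6 + (1/6)·7 + (5/36)·8 + (1/9)·9 + (1/12)·10 + (1/18)·11 + (1/36)·12 = 7

$7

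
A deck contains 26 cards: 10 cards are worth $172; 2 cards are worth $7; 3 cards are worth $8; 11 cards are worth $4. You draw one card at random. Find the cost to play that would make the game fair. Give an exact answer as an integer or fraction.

E[payout] = (10/26)·172 + (2/26)·7 + (3/26)·8 + (11/26)·4 = 901/13
Fair fee = E[payout] = 901/13

901/13 dollars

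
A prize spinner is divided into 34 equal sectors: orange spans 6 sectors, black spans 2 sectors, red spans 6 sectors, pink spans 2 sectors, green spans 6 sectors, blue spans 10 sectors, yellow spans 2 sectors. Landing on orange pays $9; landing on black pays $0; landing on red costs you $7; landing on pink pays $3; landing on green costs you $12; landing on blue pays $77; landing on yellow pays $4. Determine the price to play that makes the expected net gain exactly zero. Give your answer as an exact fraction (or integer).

E[payout] = (6/34)·9 + (2/34)·0 + (6/34)·(-7) + (2/34)·3 + (6/34)·(-12) + (10/34)·77 + (2/34)·4 = 362/17
Fair fee = E[payout] = 362/17

362/17 dollars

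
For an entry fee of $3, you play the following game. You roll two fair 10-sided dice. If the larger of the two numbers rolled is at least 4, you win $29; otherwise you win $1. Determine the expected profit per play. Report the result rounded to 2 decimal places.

$23.48

E[payout] = (9/100)·1 + (91/100)·29 = 662/25
Expected profit = 662/25 − 3 = 587/25 ≈ $23.48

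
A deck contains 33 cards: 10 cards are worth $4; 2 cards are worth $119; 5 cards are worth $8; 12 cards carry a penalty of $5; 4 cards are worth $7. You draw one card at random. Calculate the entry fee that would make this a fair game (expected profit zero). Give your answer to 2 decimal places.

$8.67

E[payout] = (10/33)·4 + (2/33)·119 + (5/33)·8 + (12/33)·(-5) + (4/33)·7 = 26/3
Fair fee = E[payout] = 26/3 ≈ $8.67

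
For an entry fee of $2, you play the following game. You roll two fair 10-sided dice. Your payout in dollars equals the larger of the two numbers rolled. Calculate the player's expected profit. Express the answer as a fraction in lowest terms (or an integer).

103/20 dollars

Distribution of the larger of the two numbers rolled: 1 w.p. 1/100, 2 w.p. 3/100, 3 w.p. 1/20, 4 w.p. 7/100, 5 w.p. 9/100, 6 w.p. 11/100, …
E[payout] = (1/100)·1 + (3/100)·2 + (1/20)·3 + (7/100)·4 + (9/100)·5 + (11/100)·6 + (13/100)·7 + (3/20)·8 + (17/100)·9 + (19/100)·10 = 143/20
Expected profit = 143/20 − 2 = 103/20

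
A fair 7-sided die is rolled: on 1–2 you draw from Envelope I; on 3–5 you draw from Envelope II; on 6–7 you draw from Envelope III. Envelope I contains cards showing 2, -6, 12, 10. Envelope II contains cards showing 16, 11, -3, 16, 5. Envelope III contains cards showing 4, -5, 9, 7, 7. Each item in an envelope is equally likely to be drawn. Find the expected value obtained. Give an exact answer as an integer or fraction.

E[X | Envelope I] = (2 − 6 + 12 + 10)/4 = 9/2
E[X | Envelope II] = (16 + 11 − 3 + 16 + 5)/5 = 9
E[X | Envelope III] = (4 − 5 + 9 + 7 + 7)/5 = 22/5
E[X] = (2/7)·9/2 + (3/7)·9 + (2/7)·22/5 = 32/5

32/5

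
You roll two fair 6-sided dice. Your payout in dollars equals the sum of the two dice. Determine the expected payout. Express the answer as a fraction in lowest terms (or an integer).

$7

Distribution of the sum of the two dice: 2 w.p. 1/36, 3 w.p. 1/18, 4 w.p. 1/12, 5 w.p. 1/9, 6 w.p. 5/36, 7 w.p. 1/6, …
E[payout] = (1/36)·2 + (1/18)·3 + (1/12)·4 + (1/9)·5 + (5/36)·6 + (1/6)·7 + (5/36)·8 + (1/9)·9 + (1/12)·10 + (1/18)·11 + (1/36)·12 = 7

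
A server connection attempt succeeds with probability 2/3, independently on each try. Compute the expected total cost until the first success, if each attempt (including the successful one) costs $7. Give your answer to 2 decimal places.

E[#attempts] = 1/p = 3/2; E[cost] = 7·3/2 = 21/2.
≈ 10.50

$10.50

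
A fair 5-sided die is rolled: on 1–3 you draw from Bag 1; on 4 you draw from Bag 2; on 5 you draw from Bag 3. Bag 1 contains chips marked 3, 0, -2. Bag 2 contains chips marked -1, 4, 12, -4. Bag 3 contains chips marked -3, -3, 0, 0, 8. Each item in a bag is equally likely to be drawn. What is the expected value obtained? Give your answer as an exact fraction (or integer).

83/100

E[X | Bag 1] = (3 + 0 − 2)/3 = 1/3
E[X | Bag 2] = (-1 + 4 + 12 − 4)/4 = 11/4
E[X | Bag 3] = (-3 − 3 + 0 + 0 + 8)/5 = 2/5
E[X] = (3/5)·1/3 + (1/5)·11/4 + (1/5)·2/5 = 83/100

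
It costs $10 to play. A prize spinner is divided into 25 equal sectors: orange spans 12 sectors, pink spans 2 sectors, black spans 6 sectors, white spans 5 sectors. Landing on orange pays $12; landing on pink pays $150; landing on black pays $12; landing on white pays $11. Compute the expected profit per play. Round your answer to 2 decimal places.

E[payout] = (12/25)·12 + (2/25)·150 + (6/25)·12 + (5/25)·11 = 571/25
Expected profit = 571/25 − 10 = 321/25 ≈ $12.84

$12.84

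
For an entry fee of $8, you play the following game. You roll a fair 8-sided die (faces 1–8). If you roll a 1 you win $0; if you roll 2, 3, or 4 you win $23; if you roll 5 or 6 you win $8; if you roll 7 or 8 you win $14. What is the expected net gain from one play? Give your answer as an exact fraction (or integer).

49/8 dollars

E[payout] = (1/8)·0 + (1/4)·8 + (1/4)·14 + (3/8)·23 = 113/8
Expected profit = 113/8 − 8 = 49/8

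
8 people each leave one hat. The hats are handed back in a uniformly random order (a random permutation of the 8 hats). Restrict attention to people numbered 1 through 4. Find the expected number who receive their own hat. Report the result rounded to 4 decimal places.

Let Xᵢ = 1 if person i gets their own hat. For each i, P(Xᵢ=1) = 1/8.
By linearity of expectation, E[X₁+…+X_4] = 4·(1/8) = 1/2.
≈ 0.5000

0.5000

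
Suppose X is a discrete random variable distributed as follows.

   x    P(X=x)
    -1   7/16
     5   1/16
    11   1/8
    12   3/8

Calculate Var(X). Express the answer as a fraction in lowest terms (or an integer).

E[X] = (7/16)·(-1) + (1/16)·5 + (1/8)·11 + (3/8)·12 = 23/4
E[X²] = (7/16)·1 + (1/16)·25 + (1/8)·121 + (3/8)·144 = 569/8
Var(X) = 569/8 − (23/4)² = 609/16

609/16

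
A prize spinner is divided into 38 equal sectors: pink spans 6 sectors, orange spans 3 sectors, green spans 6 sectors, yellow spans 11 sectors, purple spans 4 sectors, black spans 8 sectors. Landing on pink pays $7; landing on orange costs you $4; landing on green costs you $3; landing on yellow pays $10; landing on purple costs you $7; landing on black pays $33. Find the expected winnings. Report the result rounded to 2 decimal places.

E[payout] = (6/38)·7 + (3/38)·(-4) + (6/38)·(-3) + (11/38)·10 + (4/38)·(-7) + (8/38)·33 = 179/19
≈ $9.42

$9.42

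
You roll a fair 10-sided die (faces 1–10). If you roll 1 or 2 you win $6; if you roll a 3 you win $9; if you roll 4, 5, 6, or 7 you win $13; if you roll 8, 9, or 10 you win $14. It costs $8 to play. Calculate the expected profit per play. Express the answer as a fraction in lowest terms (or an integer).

7/2 dollars

E[payout] = (1/5)·6 + (1/10)·9 + (2/5)·13 + (3/10)·14 = 23/2
Expected profit = 23/2 − 8 = 7/2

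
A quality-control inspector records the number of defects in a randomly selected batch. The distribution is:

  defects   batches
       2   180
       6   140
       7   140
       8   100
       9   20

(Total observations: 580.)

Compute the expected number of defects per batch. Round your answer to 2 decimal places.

5.45

Total = 580, so P(defects=2) = 180/580, etc.
E[X] = (9/29)·2 + (7/29)·6 + (7/29)·7 + (5/29)·8 + (1/29)·9
     = 158/29 ≈ 5.45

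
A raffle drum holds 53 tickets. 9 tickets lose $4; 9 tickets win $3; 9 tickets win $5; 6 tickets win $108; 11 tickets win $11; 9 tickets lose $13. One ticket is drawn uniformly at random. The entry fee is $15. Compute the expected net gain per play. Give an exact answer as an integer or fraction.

E[payout] = (9/53)·(-4) + (9/53)·3 + (9/53)·5 + (6/53)·108 + (11/53)·11 + (9/53)·(-13) = 688/53
Expected profit = 688/53 − 15 = -107/53

-107/53 dollars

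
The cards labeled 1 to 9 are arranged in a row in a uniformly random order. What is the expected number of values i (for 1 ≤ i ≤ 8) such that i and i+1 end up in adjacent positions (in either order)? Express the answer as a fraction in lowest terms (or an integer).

16/9

For each i ∈ {1,…,8}, let Xᵢ = 1 if i and i+1 are adjacent. P(Xᵢ=1) = 2·(9−1)!/9! = 2/9.
By linearity, E[ΣXᵢ] = (8)·(2/9) = 16/9.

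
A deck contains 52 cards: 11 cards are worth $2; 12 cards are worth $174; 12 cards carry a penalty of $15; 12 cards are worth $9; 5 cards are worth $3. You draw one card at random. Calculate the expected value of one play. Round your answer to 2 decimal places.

$39.48

E[payout] = (11/52)·2 + (12/52)·174 + (12/52)·(-15) + (12/52)·9 + (5/52)·3 = 2053/52
≈ $39.48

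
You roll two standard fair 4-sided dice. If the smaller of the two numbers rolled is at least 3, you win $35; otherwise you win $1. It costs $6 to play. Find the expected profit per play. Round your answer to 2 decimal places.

E[payout] = (3/4)·1 + (1/4)·35 = 19/2
Expected profit = 19/2 − 6 = 7/2 ≈ $3.50

$3.50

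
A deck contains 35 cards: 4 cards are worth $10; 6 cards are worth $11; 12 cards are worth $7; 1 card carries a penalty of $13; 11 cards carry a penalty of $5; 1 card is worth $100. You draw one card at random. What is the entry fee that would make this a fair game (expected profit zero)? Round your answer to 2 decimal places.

E[payout] = (4/35)·10 + (6/35)·11 + (12/35)·7 + (1/35)·(-13) + (11/35)·(-5) + (1/35)·100 = 222/35
Fair fee = E[payout] = 222/35 ≈ $6.34

$6.34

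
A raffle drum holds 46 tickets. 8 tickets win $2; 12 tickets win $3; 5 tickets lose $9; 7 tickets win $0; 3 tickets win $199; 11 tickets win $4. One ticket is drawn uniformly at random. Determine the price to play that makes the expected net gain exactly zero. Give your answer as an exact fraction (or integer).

E[payout] = (8/46)·2 + (12/46)·3 + (5/46)·(-9) + (7/46)·0 + (3/46)·199 + (11/46)·4 = 324/23
Fair fee = E[payout] = 324/23

324/23 dollars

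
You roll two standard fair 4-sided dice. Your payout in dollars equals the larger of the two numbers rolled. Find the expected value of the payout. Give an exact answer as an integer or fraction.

25/8 dollars

Distribution of the larger of the two numbers rolled: 1 w.p. 1/16, 2 w.p. 3/16, 3 w.p. 5/16, 4 w.p. 7/16
E[payout] = (1/16)·1 + (3/16)·2 + (5/16)·3 + (7/16)·4 = 25/8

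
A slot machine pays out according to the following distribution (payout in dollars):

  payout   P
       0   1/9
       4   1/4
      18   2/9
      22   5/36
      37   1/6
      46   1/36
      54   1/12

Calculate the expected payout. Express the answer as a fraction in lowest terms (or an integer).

E[X] = (1/9)·0 + (1/4)·4 + (2/9)·18 + (5/36)·22 + (1/6)·37 + (1/36)·46 + (1/12)·54
     = 20

$20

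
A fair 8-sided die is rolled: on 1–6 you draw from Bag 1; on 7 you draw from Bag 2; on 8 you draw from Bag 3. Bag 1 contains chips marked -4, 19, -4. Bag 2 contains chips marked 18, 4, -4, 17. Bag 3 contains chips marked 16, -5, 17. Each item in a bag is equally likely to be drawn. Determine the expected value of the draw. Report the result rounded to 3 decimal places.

E[X | Bag 1] = (-4 + 19 − 4)/3 = 11/3
E[X | Bag 2] = (18 + 4 − 4 + 17)/4 = 35/4
E[X | Bag 3] = (16 − 5 + 17)/3 = 28/3
E[X] = (3/4)·11/3 + (1/8)·35/4 + (1/8)·28/3 = 481/96 ≈ 5.010

5.010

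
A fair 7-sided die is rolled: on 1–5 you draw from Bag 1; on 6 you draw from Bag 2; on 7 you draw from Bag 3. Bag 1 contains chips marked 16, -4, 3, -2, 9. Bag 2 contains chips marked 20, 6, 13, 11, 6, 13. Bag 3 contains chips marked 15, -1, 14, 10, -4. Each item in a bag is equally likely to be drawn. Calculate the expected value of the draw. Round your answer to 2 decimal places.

5.76

E[X | Bag 1] = (16 − 4 + 3 − 2 + 9)/5 = 22/5
E[X | Bag 2] = (20 + 6 + 13 + 11 + 6 + 13)/6 = 23/2
E[X | Bag 3] = (15 − 1 + 14 + 10 − 4)/5 = 34/5
E[X] = (5/7)·22/5 + (1/7)·23/2 + (1/7)·34/5 = 403/70 ≈ 5.76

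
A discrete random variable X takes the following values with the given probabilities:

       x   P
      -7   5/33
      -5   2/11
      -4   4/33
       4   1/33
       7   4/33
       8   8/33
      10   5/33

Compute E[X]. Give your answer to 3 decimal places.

1.970

E[X] = (5/33)·(-7) + (2/11)·(-5) + (4/33)·(-4) + (1/33)·4 + (4/33)·7 + (8/33)·8 + (5/33)·10
     = 65/33 ≈ 1.970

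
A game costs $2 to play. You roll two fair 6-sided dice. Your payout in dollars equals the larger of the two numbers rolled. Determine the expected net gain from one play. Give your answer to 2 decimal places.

Distribution of the larger of the two numbers rolled: 1 w.p. 1/36, 2 w.p. 1/12, 3 w.p. 5/36, 4 w.p. 7/36, 5 w.p. 1/4, 6 w.p. 11/36
E[payout] = (1/36)·1 + (1/12)·2 + (5/36)·3 + (7/36)·4 + (1/4)·5 + (11/36)·6 = 161/36
Expected profit = 161/36 − 2 = 89/36 ≈ $2.47

$2.47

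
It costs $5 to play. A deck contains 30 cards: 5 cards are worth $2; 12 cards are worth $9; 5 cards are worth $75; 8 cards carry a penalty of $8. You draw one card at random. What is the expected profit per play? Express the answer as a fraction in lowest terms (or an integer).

E[payout] = (5/30)·2 + (12/30)·9 + (5/30)·75 + (8/30)·(-8) = 143/10
Expected profit = 143/10 − 5 = 93/10

93/10 dollars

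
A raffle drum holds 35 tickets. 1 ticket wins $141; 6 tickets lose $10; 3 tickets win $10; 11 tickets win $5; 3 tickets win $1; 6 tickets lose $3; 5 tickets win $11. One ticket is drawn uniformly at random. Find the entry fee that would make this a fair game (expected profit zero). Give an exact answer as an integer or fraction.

206/35 dollars

E[payout] = (1/35)·141 + (6/35)·(-10) + (3/35)·10 + (11/35)·5 + (3/35)·1 + (6/35)·(-3) + (5/35)·11 = 206/35
Fair fee = E[payout] = 206/35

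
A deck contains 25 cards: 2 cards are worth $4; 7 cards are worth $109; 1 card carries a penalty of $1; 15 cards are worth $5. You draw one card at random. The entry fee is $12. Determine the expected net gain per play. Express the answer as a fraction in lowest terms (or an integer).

E[payout] = (2/25)·4 + (7/25)·109 + (1/25)·(-1) + (15/25)·5 = 169/5
Expected profit = 169/5 − 12 = 109/5

109/5 dollars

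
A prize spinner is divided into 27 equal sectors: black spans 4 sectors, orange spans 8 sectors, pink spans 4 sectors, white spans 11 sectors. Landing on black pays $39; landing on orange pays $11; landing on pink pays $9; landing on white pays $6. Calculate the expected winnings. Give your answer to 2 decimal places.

$12.81

E[payout] = (4/27)·39 + (8/27)·11 + (4/27)·9 + (11/27)·6 = 346/27
≈ $12.81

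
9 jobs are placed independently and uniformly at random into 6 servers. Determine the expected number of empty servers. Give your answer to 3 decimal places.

Let Xⱼ=1 if server j is empty. P(Xⱼ=1) = ((6-1)/6)^9 = 1953125/10077696.
By linearity, E[#empty] = 6·1953125/10077696 = 1953125/1679616.
≈ 1.163

1.163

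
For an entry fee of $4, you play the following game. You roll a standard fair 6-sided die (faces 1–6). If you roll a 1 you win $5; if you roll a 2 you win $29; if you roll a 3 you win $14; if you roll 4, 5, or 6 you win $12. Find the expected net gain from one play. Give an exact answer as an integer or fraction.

E[payout] = (1/6)·5 + (1/2)·12 + (1/6)·14 + (1/6)·29 = 14
Expected profit = 14 − 4 = 10

$10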